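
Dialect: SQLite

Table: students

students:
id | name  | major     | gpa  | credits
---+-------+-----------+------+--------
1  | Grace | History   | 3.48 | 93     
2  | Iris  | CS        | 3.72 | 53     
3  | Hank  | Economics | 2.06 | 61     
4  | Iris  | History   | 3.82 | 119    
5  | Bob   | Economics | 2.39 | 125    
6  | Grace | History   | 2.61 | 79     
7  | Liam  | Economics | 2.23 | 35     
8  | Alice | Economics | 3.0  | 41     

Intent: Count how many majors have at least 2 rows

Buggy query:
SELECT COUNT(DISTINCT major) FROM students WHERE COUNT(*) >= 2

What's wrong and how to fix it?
Bug: WHERE filters individual rows, not groups, so a group-level COUNT is invalid there

Fix: Group first with HAVING COUNT(*) >= 2, then COUNT the resulting groups

Corrected query:
SELECT COUNT(*) FROM (SELECT major FROM students GROUP BY major HAVING COUNT(*) >= 2)

Result:
COUNT(*)
--------
2       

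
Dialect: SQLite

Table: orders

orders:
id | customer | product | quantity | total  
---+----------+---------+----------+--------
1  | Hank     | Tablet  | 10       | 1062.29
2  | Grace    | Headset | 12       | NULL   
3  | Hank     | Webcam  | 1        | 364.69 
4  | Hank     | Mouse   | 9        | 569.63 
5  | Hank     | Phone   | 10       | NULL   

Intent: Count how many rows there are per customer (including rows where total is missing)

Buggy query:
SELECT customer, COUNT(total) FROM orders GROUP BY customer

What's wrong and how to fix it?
Bug: COUNT(total) skips NULLs, so groups with missing total are undercounted

Fix: Replace COUNT(total) with COUNT(*)

Corrected query:
SELECT customer, COUNT(*) FROM orders GROUP BY customer

Result:
customer | COUNT(*)
---------+---------
Grace    | 1       
Hank     | 4       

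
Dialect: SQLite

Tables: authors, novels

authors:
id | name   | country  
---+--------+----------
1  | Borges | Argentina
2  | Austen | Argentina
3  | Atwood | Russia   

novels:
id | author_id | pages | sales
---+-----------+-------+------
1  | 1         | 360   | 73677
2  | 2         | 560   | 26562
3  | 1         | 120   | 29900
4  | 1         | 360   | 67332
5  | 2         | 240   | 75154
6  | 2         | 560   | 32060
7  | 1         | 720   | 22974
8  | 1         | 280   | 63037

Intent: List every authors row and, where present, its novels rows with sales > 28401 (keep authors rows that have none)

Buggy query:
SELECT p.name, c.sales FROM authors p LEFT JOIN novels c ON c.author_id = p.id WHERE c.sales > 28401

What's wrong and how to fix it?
Bug: A WHERE condition on the right-hand table after LEFT JOIN drops unmatched parents

Fix: Move the right-table condition into the ON clause so unmatched parents are kept

Corrected query:
SELECT p.name, c.sales FROM authors p LEFT JOIN novels c ON c.author_id = p.id AND c.sales > 28401

Result:
name   | sales
-------+------
Borges | 29900
Borges | 63037
Borges | 67332
Borges | 73677
Austen | 32060
Austen | 75154
Atwood | NULL 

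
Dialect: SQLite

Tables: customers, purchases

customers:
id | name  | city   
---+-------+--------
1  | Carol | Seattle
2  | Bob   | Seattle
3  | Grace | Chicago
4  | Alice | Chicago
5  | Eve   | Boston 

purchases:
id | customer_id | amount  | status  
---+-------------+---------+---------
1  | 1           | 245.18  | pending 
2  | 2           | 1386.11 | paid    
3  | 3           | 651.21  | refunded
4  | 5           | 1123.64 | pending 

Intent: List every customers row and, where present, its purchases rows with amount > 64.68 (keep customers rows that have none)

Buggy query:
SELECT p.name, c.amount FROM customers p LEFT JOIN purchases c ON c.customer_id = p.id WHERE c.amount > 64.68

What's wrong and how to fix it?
Bug: Filtering c.amount in WHERE discards the NULL rows produced by LEFT JOIN, turning it into an inner join

Fix: Put 'c.amount > 64.68' in the JOIN's ON clause instead of WHERE

Corrected query:
SELECT p.name, c.amount FROM customers p LEFT JOIN purchases c ON c.customer_id = p.id AND c.amount > 64.68

Result:
name  | amount 
------+--------
Carol | 245.18 
Bob   | 1386.11
Grace | 651.21 
Alice | NULL   
Eve   | 1123.64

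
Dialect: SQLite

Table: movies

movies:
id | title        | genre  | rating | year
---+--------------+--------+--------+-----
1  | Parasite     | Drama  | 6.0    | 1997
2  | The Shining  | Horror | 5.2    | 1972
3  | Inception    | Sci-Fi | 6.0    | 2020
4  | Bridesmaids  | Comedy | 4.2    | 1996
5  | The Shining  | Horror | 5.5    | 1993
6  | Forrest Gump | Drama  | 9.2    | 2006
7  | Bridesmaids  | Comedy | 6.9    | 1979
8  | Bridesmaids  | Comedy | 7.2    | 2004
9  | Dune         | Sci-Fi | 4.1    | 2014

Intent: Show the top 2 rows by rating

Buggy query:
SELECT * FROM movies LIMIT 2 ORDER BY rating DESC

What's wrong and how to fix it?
Bug: ORDER BY cannot follow LIMIT; LIMIT is the final clause

Fix: Swap the clauses: ORDER BY first, then LIMIT

Corrected query:
SELECT * FROM movies ORDER BY rating DESC LIMIT 2

Result:
id | title        | genre  | rating | year
---+--------------+--------+--------+-----
6  | Forrest Gump | Drama  | 9.2    | 2006
8  | Bridesmaids  | Comedy | 7.2    | 2004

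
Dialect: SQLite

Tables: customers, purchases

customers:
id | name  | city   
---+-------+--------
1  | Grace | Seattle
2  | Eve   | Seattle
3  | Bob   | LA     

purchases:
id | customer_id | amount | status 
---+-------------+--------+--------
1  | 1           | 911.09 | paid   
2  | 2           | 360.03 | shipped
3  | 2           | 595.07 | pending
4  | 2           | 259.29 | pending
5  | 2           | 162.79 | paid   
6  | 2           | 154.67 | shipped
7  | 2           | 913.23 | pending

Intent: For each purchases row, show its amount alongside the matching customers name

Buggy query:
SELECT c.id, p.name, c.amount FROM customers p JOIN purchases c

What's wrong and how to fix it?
Bug: JOIN with no ON clause produces a cartesian product; every purchases row pairs with every customers row

Fix: Specify the join condition linking the foreign key to the parent id

Corrected query:
SELECT c.id, p.name, c.amount FROM customers p JOIN purchases c ON c.customer_id = p.id

Result:
id | name  | amount
---+-------+-------
1  | Grace | 911.09
2  | Eve   | 360.03
3  | Eve   | 595.07
4  | Eve   | 259.29
5  | Eve   | 162.79
6  | Eve   | 154.67
7  | Eve   | 913.23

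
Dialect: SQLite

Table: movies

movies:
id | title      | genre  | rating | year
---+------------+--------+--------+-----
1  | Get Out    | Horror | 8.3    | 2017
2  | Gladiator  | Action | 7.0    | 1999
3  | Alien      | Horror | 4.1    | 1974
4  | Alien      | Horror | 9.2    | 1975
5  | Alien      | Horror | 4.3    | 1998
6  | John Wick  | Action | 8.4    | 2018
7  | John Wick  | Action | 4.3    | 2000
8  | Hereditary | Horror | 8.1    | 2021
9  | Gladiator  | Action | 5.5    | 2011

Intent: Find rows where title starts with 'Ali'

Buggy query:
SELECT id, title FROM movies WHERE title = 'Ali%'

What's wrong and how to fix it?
Bug: '=' compares the literal string including the % character; pattern matching needs LIKE

Fix: Replace '=' with LIKE so 'Ali%' is treated as a pattern

Corrected query:
SELECT id, title FROM movies WHERE title LIKE 'Ali%'

Result:
id | title
---+------
3  | Alien
4  | Alien
5  | Alien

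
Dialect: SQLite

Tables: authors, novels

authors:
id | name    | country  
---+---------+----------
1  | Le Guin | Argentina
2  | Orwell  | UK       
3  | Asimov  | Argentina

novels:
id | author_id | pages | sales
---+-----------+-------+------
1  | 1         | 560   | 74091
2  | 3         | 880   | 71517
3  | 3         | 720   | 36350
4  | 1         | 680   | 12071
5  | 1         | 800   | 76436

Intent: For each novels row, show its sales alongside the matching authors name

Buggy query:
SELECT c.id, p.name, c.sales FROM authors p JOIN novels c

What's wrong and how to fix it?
Bug: Missing join condition: each novels row is matched to all authors rows instead of just its own

Fix: Add ON c.author_id = p.id to the JOIN

Corrected query:
SELECT c.id, p.name, c.sales FROM authors p JOIN novels c ON c.author_id = p.id

Result:
id | name    | sales
---+---------+------
1  | Le Guin | 74091
2  | Asimov  | 71517
3  | Asimov  | 36350
4  | Le Guin | 12071
5  | Le Guin | 76436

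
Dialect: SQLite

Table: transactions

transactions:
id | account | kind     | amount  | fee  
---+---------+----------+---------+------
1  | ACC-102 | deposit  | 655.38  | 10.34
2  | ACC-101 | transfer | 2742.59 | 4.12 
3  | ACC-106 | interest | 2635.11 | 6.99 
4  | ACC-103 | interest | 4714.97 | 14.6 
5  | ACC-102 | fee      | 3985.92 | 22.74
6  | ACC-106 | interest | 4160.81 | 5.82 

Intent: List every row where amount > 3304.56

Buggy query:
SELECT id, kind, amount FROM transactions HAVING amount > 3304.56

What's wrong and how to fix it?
Bug: This is a non-aggregate query (no GROUP BY, no aggregates), so in SQLite the HAVING clause is invalid here; a row-level condition belongs in WHERE

Fix: Use WHERE for row-level filtering

Corrected query:
SELECT id, kind, amount FROM transactions WHERE amount > 3304.56

Result:
id | kind     | amount 
---+----------+--------
4  | interest | 4714.97
5  | fee      | 3985.92
6  | interest | 4160.81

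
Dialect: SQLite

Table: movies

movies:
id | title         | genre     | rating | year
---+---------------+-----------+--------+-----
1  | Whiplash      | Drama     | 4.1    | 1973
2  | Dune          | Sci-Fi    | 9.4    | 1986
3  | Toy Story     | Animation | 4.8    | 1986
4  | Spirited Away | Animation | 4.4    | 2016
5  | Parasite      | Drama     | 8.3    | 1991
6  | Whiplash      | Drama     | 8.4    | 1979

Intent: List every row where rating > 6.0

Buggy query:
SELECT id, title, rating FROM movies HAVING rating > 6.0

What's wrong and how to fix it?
Bug: HAVING filters the output of aggregation, but this query has no GROUP BY and no aggregate functions, so SQLite rejects it (HAVING clause on a non-aggregate query); the condition here is per row

Fix: Use WHERE for row-level filtering

Corrected query:
SELECT id, title, rating FROM movies WHERE rating > 6.0

Result:
id | title    | rating
---+----------+-------
2  | Dune     | 9.4   
5  | Parasite | 8.3   
6  | Whiplash | 8.4   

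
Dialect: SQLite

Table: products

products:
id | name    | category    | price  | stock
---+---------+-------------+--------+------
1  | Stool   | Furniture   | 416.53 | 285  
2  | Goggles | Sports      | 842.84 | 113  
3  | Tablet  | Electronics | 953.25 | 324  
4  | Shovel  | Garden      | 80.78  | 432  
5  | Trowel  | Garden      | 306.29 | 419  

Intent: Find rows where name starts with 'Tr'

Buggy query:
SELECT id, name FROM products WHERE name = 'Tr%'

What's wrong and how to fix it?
Bug: Wildcards only work with LIKE; '=' treats '%' as a literal character

Fix: Use LIKE for wildcard pattern matching

Corrected query:
SELECT id, name FROM products WHERE name LIKE 'Tr%'

Result:
id | name  
---+-------
5  | Trowel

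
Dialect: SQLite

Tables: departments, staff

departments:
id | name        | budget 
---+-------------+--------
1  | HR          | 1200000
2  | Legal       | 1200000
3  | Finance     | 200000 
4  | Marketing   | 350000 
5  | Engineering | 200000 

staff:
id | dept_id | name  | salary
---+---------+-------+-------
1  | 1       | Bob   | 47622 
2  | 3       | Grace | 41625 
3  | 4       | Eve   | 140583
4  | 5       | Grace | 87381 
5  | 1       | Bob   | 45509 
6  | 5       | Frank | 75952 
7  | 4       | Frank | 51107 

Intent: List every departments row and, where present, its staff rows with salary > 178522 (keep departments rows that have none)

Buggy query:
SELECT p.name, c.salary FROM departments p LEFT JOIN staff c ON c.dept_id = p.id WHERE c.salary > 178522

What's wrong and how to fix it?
Bug: Filtering c.salary in WHERE discards the NULL rows produced by LEFT JOIN, turning it into an inner join

Fix: Put 'c.salary > 178522' in the JOIN's ON clause instead of WHERE

Corrected query:
SELECT p.name, c.salary FROM departments p LEFT JOIN staff c ON c.dept_id = p.id AND c.salary > 178522

Result:
name        | salary
------------+-------
HR          | NULL  
Legal       | NULL  
Finance     | NULL  
Marketing   | NULL  
Engineering | NULL  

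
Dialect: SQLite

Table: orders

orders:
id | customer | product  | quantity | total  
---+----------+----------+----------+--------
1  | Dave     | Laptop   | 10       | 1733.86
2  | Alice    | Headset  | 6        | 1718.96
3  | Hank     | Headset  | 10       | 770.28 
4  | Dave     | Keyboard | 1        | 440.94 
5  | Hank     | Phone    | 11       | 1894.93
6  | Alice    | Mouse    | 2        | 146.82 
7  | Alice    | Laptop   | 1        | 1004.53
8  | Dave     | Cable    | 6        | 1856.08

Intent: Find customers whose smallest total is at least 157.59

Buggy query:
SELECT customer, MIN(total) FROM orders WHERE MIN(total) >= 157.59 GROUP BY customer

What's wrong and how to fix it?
Bug: Aggregates like MIN are computed per group after WHERE runs

Fix: Replace WHERE with HAVING after the GROUP BY

Corrected query:
SELECT customer, MIN(total) FROM orders GROUP BY customer HAVING MIN(total) >= 157.59

Result:
customer | MIN(total)
---------+-----------
Dave     | 440.94    
Hank     | 770.28    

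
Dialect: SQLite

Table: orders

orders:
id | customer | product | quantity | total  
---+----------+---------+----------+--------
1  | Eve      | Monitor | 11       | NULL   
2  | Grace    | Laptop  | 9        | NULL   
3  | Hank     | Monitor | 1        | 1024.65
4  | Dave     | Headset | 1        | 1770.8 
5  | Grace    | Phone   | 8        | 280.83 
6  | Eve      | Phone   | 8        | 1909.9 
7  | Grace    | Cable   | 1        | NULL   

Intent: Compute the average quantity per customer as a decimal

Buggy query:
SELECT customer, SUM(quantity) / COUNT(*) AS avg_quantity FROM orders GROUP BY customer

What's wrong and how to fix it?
Bug: SUM(quantity) and COUNT(*) are both integers; the division truncates the fractional part

Fix: Cast one side to REAL so the division keeps the fractional part

Corrected query:
SELECT customer, SUM(quantity) * 1.0 / COUNT(*) AS avg_quantity FROM orders GROUP BY customer

Result:
customer | avg_quantity
---------+-------------
Dave     | 1           
Eve      | 9.5         
Grace    | 6           
Hank     | 1           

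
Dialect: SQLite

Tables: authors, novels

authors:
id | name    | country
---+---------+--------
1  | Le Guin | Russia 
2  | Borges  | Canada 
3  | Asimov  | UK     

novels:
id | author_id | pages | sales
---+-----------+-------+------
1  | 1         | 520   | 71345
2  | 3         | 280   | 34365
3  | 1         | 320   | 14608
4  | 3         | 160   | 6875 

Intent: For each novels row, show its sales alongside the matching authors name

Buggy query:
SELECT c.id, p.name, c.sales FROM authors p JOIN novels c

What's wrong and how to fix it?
Bug: Missing join condition: each novels row is matched to all authors rows instead of just its own

Fix: Add ON c.author_id = p.id to the JOIN

Corrected query:
SELECT c.id, p.name, c.sales FROM authors p JOIN novels c ON c.author_id = p.id

Result:
id | name    | sales
---+---------+------
1  | Le Guin | 71345
2  | Asimov  | 34365
3  | Le Guin | 14608
4  | Asimov  | 6875 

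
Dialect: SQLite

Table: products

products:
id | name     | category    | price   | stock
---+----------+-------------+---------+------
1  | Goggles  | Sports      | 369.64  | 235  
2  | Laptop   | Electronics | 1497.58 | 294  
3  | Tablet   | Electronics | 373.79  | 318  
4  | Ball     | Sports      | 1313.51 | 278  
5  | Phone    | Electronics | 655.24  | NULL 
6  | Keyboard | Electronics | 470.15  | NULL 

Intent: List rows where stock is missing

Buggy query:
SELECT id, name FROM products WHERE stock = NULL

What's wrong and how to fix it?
Bug: '= NULL' is always unknown in SQL three-valued logic, so no rows match

Fix: Replace '= NULL' with 'IS NULL'

Corrected query:
SELECT id, name FROM products WHERE stock IS NULL

Result:
id | name    
---+---------
5  | Phone   
6  | Keyboard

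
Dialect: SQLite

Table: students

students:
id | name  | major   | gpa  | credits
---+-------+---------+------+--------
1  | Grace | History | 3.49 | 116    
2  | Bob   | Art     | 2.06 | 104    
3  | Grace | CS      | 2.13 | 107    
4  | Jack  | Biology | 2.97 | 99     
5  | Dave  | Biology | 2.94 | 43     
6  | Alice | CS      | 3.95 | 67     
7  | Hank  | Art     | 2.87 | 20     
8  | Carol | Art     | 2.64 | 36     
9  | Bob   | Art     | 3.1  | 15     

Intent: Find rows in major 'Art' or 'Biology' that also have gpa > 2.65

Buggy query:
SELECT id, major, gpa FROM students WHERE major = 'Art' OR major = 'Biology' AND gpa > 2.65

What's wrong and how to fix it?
Bug: Without parentheses, AND is evaluated before OR, so the gpa filter only applies to the 'Biology' branch

Fix: Group the OR with parentheses (or use IN), then AND the threshold

Corrected query:
SELECT id, major, gpa FROM students WHERE (major = 'Art' OR major = 'Biology') AND gpa > 2.65

Result:
id | major   | gpa 
---+---------+-----
4  | Biology | 2.97
5  | Biology | 2.94
7  | Art     | 2.87
9  | Art     | 3.1 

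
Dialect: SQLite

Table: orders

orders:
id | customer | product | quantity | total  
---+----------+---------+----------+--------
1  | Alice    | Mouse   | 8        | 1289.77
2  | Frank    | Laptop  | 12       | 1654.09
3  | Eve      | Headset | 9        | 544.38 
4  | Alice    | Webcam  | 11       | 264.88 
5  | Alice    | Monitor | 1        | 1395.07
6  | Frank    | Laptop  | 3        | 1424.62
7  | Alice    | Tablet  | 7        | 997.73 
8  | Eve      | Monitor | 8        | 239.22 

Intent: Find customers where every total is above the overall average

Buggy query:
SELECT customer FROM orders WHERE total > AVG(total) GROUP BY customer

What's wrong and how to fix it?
Bug: WHERE evaluates per row before aggregation, so AVG() is unavailable

Fix: Use a subquery for AVG and a HAVING MIN(...) filter so the condition holds for every row in the group

Corrected query:
SELECT customer FROM orders GROUP BY customer HAVING MIN(total) > (SELECT AVG(total) FROM orders)

Result:
customer
--------
Frank   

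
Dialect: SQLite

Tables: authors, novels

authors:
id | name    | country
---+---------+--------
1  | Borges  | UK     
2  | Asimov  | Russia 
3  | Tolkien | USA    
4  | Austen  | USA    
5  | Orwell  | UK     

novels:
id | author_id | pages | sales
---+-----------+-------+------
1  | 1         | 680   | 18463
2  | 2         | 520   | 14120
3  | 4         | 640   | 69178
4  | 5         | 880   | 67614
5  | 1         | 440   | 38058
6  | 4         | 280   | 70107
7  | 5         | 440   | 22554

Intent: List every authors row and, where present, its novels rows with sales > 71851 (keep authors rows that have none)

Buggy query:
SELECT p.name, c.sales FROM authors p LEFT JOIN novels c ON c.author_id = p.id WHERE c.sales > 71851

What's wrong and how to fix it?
Bug: Filtering c.sales in WHERE discards the NULL rows produced by LEFT JOIN, turning it into an inner join

Fix: Move the right-table condition into the ON clause so unmatched parents are kept

Corrected query:
SELECT p.name, c.sales FROM authors p LEFT JOIN novels c ON c.author_id = p.id AND c.sales > 71851

Result:
name    | sales
--------+------
Borges  | NULL 
Asimov  | NULL 
Tolkien | NULL 
Austen  | NULL 
Orwell  | NULL 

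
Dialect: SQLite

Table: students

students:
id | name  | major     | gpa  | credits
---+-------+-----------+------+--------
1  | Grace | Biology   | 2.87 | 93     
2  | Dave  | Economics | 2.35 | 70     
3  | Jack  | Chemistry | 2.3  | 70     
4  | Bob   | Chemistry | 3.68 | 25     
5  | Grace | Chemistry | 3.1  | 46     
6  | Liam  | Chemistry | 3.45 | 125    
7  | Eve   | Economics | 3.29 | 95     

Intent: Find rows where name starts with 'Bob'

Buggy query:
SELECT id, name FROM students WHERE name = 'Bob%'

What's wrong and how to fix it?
Bug: Wildcards only work with LIKE; '=' treats '%' as a literal character

Fix: Replace '=' with LIKE so 'Bob%' is treated as a pattern

Corrected query:
SELECT id, name FROM students WHERE name LIKE 'Bob%'

Result:
id | name
---+-----
4  | Bob 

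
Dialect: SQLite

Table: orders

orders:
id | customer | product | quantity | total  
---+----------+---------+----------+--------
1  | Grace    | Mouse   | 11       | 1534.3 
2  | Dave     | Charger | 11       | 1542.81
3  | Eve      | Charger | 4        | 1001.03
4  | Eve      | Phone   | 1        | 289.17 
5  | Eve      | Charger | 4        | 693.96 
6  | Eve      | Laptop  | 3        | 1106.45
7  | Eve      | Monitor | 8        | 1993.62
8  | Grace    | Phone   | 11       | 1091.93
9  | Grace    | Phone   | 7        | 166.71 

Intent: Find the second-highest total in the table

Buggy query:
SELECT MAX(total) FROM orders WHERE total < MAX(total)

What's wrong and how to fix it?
Bug: The inner MAX is an aggregate inside WHERE, which is not allowed

Fix: Compute the overall MAX in a subquery, then take MAX of rows below it

Corrected query:
SELECT MAX(total) FROM orders WHERE total < (SELECT MAX(total) FROM orders)

Result:
MAX(total)
----------
1542.81   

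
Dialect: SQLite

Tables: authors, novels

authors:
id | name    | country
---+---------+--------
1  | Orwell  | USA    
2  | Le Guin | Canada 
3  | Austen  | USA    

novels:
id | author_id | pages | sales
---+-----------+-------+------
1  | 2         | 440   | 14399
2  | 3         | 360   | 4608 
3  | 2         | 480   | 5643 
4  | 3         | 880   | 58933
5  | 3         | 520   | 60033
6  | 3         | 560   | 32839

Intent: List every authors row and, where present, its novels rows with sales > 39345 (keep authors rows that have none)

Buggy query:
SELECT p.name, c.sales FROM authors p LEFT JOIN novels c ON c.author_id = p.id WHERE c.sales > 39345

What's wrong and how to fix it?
Bug: A WHERE condition on the right-hand table after LEFT JOIN drops unmatched parents

Fix: Move the right-table condition into the ON clause so unmatched parents are kept

Corrected query:
SELECT p.name, c.sales FROM authors p LEFT JOIN novels c ON c.author_id = p.id AND c.sales > 39345

Result:
name    | sales
--------+------
Orwell  | NULL 
Le Guin | NULL 
Austen  | 58933
Austen  | 60033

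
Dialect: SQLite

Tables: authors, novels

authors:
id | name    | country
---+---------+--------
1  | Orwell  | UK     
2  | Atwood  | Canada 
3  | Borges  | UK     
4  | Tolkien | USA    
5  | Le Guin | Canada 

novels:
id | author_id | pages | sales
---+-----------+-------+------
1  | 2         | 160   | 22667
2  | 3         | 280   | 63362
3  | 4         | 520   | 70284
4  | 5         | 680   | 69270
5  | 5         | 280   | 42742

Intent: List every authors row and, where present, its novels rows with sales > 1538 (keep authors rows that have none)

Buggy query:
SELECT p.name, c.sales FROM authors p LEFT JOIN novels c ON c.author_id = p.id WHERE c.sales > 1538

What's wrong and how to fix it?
Bug: A WHERE condition on the right-hand table after LEFT JOIN drops unmatched parents

Fix: Move the right-table condition into the ON clause so unmatched parents are kept

Corrected query:
SELECT p.name, c.sales FROM authors p LEFT JOIN novels c ON c.author_id = p.id AND c.sales > 1538

Result:
name    | sales
--------+------
Orwell  | NULL 
Atwood  | 22667
Borges  | 63362
Tolkien | 70284
Le Guin | 42742
Le Guin | 69270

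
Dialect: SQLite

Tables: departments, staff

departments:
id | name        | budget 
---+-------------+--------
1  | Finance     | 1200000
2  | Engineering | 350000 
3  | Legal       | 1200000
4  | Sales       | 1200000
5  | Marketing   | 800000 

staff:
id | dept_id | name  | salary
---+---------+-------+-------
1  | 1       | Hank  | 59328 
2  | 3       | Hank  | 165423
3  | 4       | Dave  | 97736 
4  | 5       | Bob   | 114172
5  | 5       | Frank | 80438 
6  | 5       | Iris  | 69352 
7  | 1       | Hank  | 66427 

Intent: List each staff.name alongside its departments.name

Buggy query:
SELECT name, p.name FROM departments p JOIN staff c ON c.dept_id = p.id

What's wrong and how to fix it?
Bug: 'name' exists in both joined tables, so the database can't tell which one is meant

Fix: Qualify the column with its table alias (c.name)

Corrected query:
SELECT c.name, p.name FROM departments p JOIN staff c ON c.dept_id = p.id

Result:
name  | name     
------+----------
Hank  | Finance  
Hank  | Legal    
Dave  | Sales    
Bob   | Marketing
Frank | Marketing
Iris  | Marketing
Hank  | Finance  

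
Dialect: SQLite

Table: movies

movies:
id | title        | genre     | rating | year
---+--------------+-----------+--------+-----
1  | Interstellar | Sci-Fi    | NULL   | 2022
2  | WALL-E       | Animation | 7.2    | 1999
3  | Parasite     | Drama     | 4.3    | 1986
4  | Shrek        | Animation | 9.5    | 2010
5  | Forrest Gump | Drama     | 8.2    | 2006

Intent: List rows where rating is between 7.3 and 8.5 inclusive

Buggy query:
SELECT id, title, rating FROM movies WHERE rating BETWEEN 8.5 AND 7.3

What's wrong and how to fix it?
Bug: BETWEEN expects the lower bound first; with 8.5 AND 7.3 the range is empty

Fix: Write BETWEEN 7.3 AND 8.5

Corrected query:
SELECT id, title, rating FROM movies WHERE rating BETWEEN 7.3 AND 8.5

Result:
id | title        | rating
---+--------------+-------
5  | Forrest Gump | 8.2   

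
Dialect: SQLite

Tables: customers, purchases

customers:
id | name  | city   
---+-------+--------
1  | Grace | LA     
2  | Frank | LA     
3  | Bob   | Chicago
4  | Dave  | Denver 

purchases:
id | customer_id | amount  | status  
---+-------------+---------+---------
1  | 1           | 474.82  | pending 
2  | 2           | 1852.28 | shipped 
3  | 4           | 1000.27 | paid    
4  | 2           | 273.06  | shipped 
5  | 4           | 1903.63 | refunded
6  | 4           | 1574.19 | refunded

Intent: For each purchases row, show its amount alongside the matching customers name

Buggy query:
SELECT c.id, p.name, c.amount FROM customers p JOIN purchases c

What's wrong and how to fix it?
Bug: Missing join condition: each purchases row is matched to all customers rows instead of just its own

Fix: Specify the join condition linking the foreign key to the parent id

Corrected query:
SELECT c.id, p.name, c.amount FROM customers p JOIN purchases c ON c.customer_id = p.id

Result:
id | name  | amount 
---+-------+--------
1  | Grace | 474.82 
2  | Frank | 1852.28
3  | Dave  | 1000.27
4  | Frank | 273.06 
5  | Dave  | 1903.63
6  | Dave  | 1574.19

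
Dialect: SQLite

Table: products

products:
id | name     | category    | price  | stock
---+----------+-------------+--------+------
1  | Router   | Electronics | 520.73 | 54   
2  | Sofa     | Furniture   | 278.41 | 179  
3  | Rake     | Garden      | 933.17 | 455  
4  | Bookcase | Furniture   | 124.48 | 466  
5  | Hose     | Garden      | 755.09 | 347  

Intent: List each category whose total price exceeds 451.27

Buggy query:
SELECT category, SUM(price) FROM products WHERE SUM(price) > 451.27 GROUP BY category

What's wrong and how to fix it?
Bug: WHERE runs before GROUP BY, so aggregates aren't available there

Fix: Move the aggregate condition to a HAVING clause

Corrected query:
SELECT category, SUM(price) FROM products GROUP BY category HAVING SUM(price) > 451.27

Result:
category    | SUM(price)
------------+-----------
Electronics | 520.73    
Garden      | 1688.26   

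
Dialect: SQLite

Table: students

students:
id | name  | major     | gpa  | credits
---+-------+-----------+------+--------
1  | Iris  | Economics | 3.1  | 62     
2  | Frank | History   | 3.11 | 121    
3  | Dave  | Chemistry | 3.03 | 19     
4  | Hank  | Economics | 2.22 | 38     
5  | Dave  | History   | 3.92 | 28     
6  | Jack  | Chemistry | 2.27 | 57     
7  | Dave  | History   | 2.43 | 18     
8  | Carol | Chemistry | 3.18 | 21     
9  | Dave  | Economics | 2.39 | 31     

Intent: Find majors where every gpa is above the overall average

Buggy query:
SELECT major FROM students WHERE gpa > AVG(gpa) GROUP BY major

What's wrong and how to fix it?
Bug: WHERE evaluates per row before aggregation, so AVG() is unavailable

Fix: Compute the overall average in a scalar subquery and compare each group's MIN against it in HAVING

Corrected query:
SELECT major FROM students GROUP BY major HAVING MIN(gpa) > (SELECT AVG(gpa) FROM students)

Result:
(no rows)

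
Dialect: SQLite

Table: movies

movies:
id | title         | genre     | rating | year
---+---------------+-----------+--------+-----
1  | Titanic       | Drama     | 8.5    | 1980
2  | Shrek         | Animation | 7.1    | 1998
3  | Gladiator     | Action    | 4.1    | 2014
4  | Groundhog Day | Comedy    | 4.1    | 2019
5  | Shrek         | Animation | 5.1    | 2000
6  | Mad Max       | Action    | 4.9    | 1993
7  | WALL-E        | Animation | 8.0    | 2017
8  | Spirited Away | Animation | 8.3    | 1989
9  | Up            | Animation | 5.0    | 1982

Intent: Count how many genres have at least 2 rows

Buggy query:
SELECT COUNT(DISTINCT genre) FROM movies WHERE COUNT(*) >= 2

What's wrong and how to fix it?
Bug: COUNT(*) cannot appear in WHERE; the per-group count doesn't exist yet

Fix: Use a subquery that GROUPs and filters with HAVING, then count its rows

Corrected query:
SELECT COUNT(*) FROM (SELECT genre FROM movies GROUP BY genre HAVING COUNT(*) >= 2)

Result:
COUNT(*)
--------
2       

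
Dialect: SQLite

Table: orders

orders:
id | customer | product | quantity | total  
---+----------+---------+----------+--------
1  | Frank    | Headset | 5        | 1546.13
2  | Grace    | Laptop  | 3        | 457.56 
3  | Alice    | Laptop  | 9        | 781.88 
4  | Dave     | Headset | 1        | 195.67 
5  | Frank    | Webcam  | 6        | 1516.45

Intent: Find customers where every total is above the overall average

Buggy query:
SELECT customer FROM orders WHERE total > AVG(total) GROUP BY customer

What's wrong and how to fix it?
Bug: WHERE evaluates per row before aggregation, so AVG() is unavailable

Fix: Compute the overall average in a scalar subquery and compare each group's MIN against it in HAVING

Corrected query:
SELECT customer FROM orders GROUP BY customer HAVING MIN(total) > (SELECT AVG(total) FROM orders)

Result:
customer
--------
Frank   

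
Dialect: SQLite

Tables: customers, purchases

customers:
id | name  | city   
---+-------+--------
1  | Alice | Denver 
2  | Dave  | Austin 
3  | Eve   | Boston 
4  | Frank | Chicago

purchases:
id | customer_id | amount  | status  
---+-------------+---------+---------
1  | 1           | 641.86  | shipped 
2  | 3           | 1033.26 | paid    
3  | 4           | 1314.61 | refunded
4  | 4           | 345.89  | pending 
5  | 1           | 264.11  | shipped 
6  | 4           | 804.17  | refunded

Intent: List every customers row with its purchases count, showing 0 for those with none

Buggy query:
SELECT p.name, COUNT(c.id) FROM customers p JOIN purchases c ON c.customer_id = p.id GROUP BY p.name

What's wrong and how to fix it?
Bug: INNER JOIN drops customers rows that have no matching purchases rows

Fix: Use LEFT JOIN so parents without children still appear (COUNT(c.id) gives 0)

Corrected query:
SELECT p.name, COUNT(c.id) FROM customers p LEFT JOIN purchases c ON c.customer_id = p.id GROUP BY p.name

Result:
name  | COUNT(c.id)
------+------------
Alice | 2          
Dave  | 0          
Eve   | 1          
Frank | 3          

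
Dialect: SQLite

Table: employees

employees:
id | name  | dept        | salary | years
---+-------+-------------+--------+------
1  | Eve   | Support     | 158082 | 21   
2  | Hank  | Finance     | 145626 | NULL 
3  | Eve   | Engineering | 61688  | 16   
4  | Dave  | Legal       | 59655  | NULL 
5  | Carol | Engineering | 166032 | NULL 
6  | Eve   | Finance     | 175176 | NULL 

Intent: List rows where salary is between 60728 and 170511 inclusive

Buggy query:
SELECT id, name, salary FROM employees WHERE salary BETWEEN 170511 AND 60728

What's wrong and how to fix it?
Bug: BETWEEN expects the lower bound first; with 170511 AND 60728 the range is empty

Fix: Swap the bounds so the smaller value comes first

Corrected query:
SELECT id, name, salary FROM employees WHERE salary BETWEEN 60728 AND 170511

Result:
id | name  | salary
---+-------+-------
1  | Eve   | 158082
2  | Hank  | 145626
3  | Eve   | 61688 
5  | Carol | 166032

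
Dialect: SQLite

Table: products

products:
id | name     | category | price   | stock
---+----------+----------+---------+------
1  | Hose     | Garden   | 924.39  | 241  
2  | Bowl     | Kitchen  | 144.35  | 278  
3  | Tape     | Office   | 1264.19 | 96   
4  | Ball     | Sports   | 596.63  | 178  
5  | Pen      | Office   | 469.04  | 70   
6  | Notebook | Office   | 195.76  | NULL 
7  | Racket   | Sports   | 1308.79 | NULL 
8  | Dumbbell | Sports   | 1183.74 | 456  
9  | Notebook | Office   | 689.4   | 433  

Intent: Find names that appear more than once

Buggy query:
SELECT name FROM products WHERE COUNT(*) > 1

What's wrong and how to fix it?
Bug: COUNT(*) is an aggregate and cannot be used in WHERE

Fix: Group first, then use HAVING for the count condition

Corrected query:
SELECT name FROM products GROUP BY name HAVING COUNT(*) > 1

Result:
name    
--------
Notebook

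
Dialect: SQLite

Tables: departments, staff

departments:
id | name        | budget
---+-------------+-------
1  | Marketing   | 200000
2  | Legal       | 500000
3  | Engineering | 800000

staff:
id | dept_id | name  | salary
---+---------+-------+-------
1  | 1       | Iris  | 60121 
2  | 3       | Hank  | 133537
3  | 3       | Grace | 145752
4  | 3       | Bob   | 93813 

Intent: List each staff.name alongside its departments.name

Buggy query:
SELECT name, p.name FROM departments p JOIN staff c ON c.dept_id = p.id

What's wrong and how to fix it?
Bug: Both tables have a 'name' column; the unqualified reference is ambiguous

Fix: Prefix ambiguous columns with the table alias

Corrected query:
SELECT c.name, p.name FROM departments p JOIN staff c ON c.dept_id = p.id

Result:
name  | name       
------+------------
Iris  | Marketing  
Hank  | Engineering
Grace | Engineering
Bob   | Engineering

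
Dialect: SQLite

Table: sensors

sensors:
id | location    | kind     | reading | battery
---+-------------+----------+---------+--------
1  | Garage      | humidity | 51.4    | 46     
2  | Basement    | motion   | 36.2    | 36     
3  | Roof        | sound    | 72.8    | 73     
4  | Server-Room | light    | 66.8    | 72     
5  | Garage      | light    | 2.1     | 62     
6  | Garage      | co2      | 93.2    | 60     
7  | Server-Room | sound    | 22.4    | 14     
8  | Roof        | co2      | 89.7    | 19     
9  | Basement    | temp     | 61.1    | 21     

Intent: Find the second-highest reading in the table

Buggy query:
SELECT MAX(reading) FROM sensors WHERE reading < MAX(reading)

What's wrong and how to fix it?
Bug: The inner MAX is an aggregate inside WHERE, which is not allowed

Fix: Compute the overall MAX in a subquery, then take MAX of rows below it

Corrected query:
SELECT MAX(reading) FROM sensors WHERE reading < (SELECT MAX(reading) FROM sensors)

Result:
MAX(reading)
------------
89.7        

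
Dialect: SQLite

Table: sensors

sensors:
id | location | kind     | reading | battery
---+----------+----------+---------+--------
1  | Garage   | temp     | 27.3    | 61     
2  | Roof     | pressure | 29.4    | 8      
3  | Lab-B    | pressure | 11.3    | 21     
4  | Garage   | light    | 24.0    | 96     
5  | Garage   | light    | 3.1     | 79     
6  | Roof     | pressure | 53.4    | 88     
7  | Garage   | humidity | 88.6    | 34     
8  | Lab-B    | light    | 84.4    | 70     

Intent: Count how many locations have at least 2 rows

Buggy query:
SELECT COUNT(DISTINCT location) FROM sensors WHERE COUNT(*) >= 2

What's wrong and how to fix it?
Bug: WHERE filters individual rows, not groups, so a group-level COUNT is invalid there

Fix: Use a subquery that GROUPs and filters with HAVING, then count its rows

Corrected query:
SELECT COUNT(*) FROM (SELECT location FROM sensors GROUP BY location HAVING COUNT(*) >= 2)

Result:
COUNT(*)
--------
3       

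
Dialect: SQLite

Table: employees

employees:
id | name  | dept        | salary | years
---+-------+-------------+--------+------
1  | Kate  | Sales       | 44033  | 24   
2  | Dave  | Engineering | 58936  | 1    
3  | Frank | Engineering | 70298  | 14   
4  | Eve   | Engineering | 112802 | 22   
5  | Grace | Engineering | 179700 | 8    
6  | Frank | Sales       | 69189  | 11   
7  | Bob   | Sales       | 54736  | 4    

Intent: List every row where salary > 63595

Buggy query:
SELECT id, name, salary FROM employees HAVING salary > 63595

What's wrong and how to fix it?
Bug: This is a non-aggregate query (no GROUP BY, no aggregates), so in SQLite the HAVING clause is invalid here; a row-level condition belongs in WHERE

Fix: Use WHERE for row-level filtering

Corrected query:
SELECT id, name, salary FROM employees WHERE salary > 63595

Result:
id | name  | salary
---+-------+-------
3  | Frank | 70298 
4  | Eve   | 112802
5  | Grace | 179700
6  | Frank | 69189 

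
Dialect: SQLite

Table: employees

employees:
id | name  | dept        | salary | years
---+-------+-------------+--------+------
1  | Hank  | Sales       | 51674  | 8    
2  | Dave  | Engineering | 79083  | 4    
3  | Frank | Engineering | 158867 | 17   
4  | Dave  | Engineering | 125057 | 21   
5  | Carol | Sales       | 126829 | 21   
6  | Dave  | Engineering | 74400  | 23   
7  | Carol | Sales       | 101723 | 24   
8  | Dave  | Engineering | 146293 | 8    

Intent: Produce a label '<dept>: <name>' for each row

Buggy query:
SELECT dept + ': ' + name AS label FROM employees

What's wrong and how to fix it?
Bug: SQLite uses || for string concatenation; + coerces text to numbers (yielding 0)

Fix: Replace + with || to concatenate text

Corrected query:
SELECT dept || ': ' || name AS label FROM employees

Result:
label             
------------------
Sales: Hank       
Engineering: Dave 
Engineering: Frank
Engineering: Dave 
Sales: Carol      
Engineering: Dave 
Sales: Carol      
Engineering: Dave 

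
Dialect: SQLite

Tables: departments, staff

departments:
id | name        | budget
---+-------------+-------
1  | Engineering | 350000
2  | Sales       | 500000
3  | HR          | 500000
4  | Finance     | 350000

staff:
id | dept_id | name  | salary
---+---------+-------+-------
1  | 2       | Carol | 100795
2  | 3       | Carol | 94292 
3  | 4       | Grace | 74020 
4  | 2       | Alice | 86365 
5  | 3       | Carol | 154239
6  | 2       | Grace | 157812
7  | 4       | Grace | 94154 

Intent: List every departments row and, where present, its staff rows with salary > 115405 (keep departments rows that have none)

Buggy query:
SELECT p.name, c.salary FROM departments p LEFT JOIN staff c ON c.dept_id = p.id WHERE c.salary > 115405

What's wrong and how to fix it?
Bug: Filtering c.salary in WHERE discards the NULL rows produced by LEFT JOIN, turning it into an inner join

Fix: Move the right-table condition into the ON clause so unmatched parents are kept

Corrected query:
SELECT p.name, c.salary FROM departments p LEFT JOIN staff c ON c.dept_id = p.id AND c.salary > 115405

Result:
name        | salary
------------+-------
Engineering | NULL  
Sales       | 157812
HR          | 154239
Finance     | NULL  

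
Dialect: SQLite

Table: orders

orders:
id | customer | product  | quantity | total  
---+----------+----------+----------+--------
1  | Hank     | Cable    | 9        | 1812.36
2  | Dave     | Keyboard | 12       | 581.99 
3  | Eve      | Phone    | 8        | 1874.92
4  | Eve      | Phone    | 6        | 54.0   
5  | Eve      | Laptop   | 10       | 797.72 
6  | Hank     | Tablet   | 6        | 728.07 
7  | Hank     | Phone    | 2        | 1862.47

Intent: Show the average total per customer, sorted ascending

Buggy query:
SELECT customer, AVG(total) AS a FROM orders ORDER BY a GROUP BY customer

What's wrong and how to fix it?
Bug: ORDER BY appears before GROUP BY; SQL clause order requires GROUP BY first

Fix: Reorder: SELECT … FROM … GROUP BY … ORDER BY …

Corrected query:
SELECT customer, AVG(total) AS a FROM orders GROUP BY customer ORDER BY a

Result:
customer | a          
---------+------------
Dave     | 581.99     
Eve      | 908.88     
Hank     | 1467.633333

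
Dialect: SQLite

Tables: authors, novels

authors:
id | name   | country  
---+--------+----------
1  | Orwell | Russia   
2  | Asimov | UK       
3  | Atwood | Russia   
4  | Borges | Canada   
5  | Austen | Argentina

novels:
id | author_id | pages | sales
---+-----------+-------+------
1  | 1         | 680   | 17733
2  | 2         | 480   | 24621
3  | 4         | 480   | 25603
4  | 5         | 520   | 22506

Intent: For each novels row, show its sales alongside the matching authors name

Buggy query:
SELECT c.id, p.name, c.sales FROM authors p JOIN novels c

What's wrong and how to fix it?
Bug: Missing join condition: each novels row is matched to all authors rows instead of just its own

Fix: Add ON c.author_id = p.id to the JOIN

Corrected query:
SELECT c.id, p.name, c.sales FROM authors p JOIN novels c ON c.author_id = p.id

Result:
id | name   | sales
---+--------+------
1  | Orwell | 17733
2  | Asimov | 24621
3  | Borges | 25603
4  | Austen | 22506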